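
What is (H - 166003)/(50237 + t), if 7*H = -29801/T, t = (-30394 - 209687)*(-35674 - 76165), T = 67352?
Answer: -78264468193/12659029609022944 ≈ -6.1825e-6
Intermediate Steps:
t = 26850418959 (t = -240081*(-111839) = 26850418959)
H = -29801/471464 (H = (-29801/67352)/7 = (-29801*1/67352)/7 = (1/7)*(-29801/67352) = -29801/471464 ≈ -0.063210)
(H - 166003)/(50237 + t) = (-29801/471464 - 166003)/(50237 + 26850418959) = -78264468193/471464/26850469196 = -78264468193/471464*1/26850469196 = -78264468193/12659029609022944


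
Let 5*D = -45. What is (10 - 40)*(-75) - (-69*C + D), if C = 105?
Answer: 9504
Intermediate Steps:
D = -9 (D = (⅕)*(-45) = -9)
(10 - 40)*(-75) - (-69*C + D) = (10 - 40)*(-75) - (-69*105 - 9) = -30*(-75) - (-7245 - 9) = 2250 - 1*(-7254) = 2250 + 7254 = 9504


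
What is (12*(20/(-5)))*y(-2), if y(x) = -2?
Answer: 96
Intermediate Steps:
(12*(20/(-5)))*y(-2) = (12*(20/(-5)))*(-2) = (12*(20*(-1/5)))*(-2) = (12*(-4))*(-2) = -48*(-2) = 96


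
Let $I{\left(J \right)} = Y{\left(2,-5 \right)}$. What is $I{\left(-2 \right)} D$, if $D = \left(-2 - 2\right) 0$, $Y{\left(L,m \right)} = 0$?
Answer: $0$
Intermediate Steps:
$I{\left(J \right)} = 0$
$D = 0$ ($D = \left(-4\right) 0 = 0$)
$I{\left(-2 \right)} D = 0 \cdot 0 = 0$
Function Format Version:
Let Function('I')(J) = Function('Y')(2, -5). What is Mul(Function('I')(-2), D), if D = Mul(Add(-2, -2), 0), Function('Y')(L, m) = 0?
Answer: 0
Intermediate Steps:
Function('I')(J) = 0
D = 0 (D = Mul(-4, 0) = 0)
Mul(Function('I')(-2), D) = Mul(0, 0) = 0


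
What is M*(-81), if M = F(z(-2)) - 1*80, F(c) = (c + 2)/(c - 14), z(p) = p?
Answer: 6480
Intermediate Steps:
F(c) = (2 + c)/(-14 + c)
M = -80 (M = (2 - 2)/(-14 - 2) - 1*80 = 0/(-16) - 80 = -1/16*0 - 80 = 0 - 80 = -80)
M*(-81) = -80*(-81) = 6480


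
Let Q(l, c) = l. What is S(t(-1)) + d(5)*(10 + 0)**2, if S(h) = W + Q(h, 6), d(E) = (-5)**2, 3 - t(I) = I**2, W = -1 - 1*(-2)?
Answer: 2503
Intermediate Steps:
W = 1 (W = -1 + 2 = 1)
t(I) = 3 - I**2
d(E) = 25
S(h) = 1 + h
S(t(-1)) + d(5)*(10 + 0)**2 = (1 + (3 - 1*(-1)**2)) + 25*(10 + 0)**2 = (1 + (3 - 1*1)) + 25*10**2 = (1 + (3 - 1)) + 25*100 = (1 + 2) + 2500 = 3 + 2500 = 2503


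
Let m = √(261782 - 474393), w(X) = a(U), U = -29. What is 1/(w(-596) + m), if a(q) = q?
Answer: -29/213452 - 7*I*√4339/213452 ≈ -0.00013586 - 0.0021602*I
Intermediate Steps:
w(X) = -29
m = 7*I*√4339 (m = √(-212611) = 7*I*√4339 ≈ 461.1*I)
1/(w(-596) + m) = 1/(-29 + 7*I*√4339)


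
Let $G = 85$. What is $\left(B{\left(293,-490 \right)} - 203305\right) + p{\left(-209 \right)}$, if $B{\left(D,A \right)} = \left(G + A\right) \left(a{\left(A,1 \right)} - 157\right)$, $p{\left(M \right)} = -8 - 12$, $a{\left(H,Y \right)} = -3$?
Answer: $-138525$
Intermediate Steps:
$p{\left(M \right)} = -20$ ($p{\left(M \right)} = -8 - 12 = -20$)
$B{\left(D,A \right)} = -13600 - 160 A$ ($B{\left(D,A \right)} = \left(85 + A\right) \left(-3 - 157\right) = \left(85 + A\right) \left(-160\right) = -13600 - 160 A$)
$\left(B{\left(293,-490 \right)} - 203305\right) + p{\left(-209 \right)} = \left(\left(-13600 - -78400\right) - 203305\right) - 20 = \left(\left(-13600 + 78400\right) - 203305\right) - 20 = \left(64800 - 203305\right) - 20 = -138505 - 20 = -138525$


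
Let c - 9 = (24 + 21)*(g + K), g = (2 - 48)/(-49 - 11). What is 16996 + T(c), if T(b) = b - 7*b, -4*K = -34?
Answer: 14440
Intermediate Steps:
g = 23/30 (g = -46/(-60) = -46*(-1/60) = 23/30 ≈ 0.76667)
K = 17/2 (K = -¼*(-34) = 17/2 ≈ 8.5000)
c = 426 (c = 9 + (24 + 21)*(23/30 + 17/2) = 9 + 45*(139/15) = 9 + 417 = 426)
T(b) = -6*b
16996 + T(c) = 16996 - 6*426 = 16996 - 2556 = 14440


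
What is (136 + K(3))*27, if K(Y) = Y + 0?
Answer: 3753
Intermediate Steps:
K(Y) = Y
(136 + K(3))*27 = (136 + 3)*27 = 139*27 = 3753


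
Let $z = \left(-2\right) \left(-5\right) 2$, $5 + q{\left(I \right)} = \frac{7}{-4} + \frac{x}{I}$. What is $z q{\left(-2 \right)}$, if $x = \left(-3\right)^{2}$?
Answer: $-225$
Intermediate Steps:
$x = 9$
$q{\left(I \right)} = - \frac{27}{4} + \frac{9}{I}$ ($q{\left(I \right)} = -5 + \left(\frac{7}{-4} + \frac{9}{I}\right) = -5 + \left(7 \left(- \frac{1}{4}\right) + \frac{9}{I}\right) = -5 - \left(\frac{7}{4} - \frac{9}{I}\right) = - \frac{27}{4} + \frac{9}{I}$)
$z = 20$ ($z = 10 \cdot 2 = 20$)
$z q{\left(-2 \right)} = 20 \left(- \frac{27}{4} + \frac{9}{-2}\right) = 20 \left(- \frac{27}{4} + 9 \left(- \frac{1}{2}\right)\right) = 20 \left(- \frac{27}{4} - \frac{9}{2}\right) = 20 \left(- \frac{45}{4}\right) = -225$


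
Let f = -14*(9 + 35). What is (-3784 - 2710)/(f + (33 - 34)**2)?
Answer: 6494/615 ≈ 10.559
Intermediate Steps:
f = -616 (f = -14*44 = -616)
(-3784 - 2710)/(f + (33 - 34)**2) = (-3784 - 2710)/(-616 + (33 - 34)**2) = -6494/(-616 + (-1)**2) = -6494/(-616 + 1) = -6494/(-615) = -6494*(-1/615) = 6494/615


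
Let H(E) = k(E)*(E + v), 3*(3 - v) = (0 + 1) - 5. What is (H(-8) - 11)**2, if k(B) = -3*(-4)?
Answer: 3025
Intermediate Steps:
k(B) = 12
v = 13/3 (v = 3 - ((0 + 1) - 5)/3 = 3 - (1 - 5)/3 = 3 - 1/3*(-4) = 3 + 4/3 = 13/3 ≈ 4.3333)
H(E) = 52 + 12*E (H(E) = 12*(E + 13/3) = 12*(13/3 + E) = 52 + 12*E)
(H(-8) - 11)**2 = ((52 + 12*(-8)) - 11)**2 = ((52 - 96) - 11)**2 = (-44 - 11)**2 = (-55)**2 = 3025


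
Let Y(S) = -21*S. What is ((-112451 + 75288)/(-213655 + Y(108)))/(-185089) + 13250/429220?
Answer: 52951992984489/1715376534493534 ≈ 0.030869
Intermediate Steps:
((-112451 + 75288)/(-213655 + Y(108)))/(-185089) + 13250/429220 = ((-112451 + 75288)/(-213655 - 21*108))/(-185089) + 13250/429220 = -37163/(-213655 - 2268)*(-1/185089) + 13250*(1/429220) = -37163/(-215923)*(-1/185089) + 1325/42922 = -37163*(-1/215923)*(-1/185089) + 1325/42922 = (37163/215923)*(-1/185089) + 1325/42922 = -37163/39964972147 + 1325/42922 = 52951992984489/1715376534493534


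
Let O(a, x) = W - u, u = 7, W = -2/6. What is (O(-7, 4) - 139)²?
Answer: 192721/9 ≈ 21413.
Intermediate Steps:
W = -⅓ (W = -2*⅙ = -⅓ ≈ -0.33333)
O(a, x) = -22/3 (O(a, x) = -⅓ - 1*7 = -⅓ - 7 = -22/3)
(O(-7, 4) - 139)² = (-22/3 - 139)² = (-439/3)² = 192721/9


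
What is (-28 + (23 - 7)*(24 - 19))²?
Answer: 2704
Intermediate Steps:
(-28 + (23 - 7)*(24 - 19))² = (-28 + 16*5)² = (-28 + 80)² = 52² = 2704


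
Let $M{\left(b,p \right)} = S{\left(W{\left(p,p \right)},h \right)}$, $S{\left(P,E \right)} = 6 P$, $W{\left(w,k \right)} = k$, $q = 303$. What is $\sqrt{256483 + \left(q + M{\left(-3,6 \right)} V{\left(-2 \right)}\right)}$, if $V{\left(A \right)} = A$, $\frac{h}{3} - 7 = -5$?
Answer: $\sqrt{256714} \approx 506.67$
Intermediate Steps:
$h = 6$ ($h = 21 + 3 \left(-5\right) = 21 - 15 = 6$)
$M{\left(b,p \right)} = 6 p$
$\sqrt{256483 + \left(q + M{\left(-3,6 \right)} V{\left(-2 \right)}\right)} = \sqrt{256483 + \left(303 + 6 \cdot 6 \left(-2\right)\right)} = \sqrt{256483 + \left(303 + 36 \left(-2\right)\right)} = \sqrt{256483 + \left(303 - 72\right)} = \sqrt{256483 + 231} = \sqrt{256714}$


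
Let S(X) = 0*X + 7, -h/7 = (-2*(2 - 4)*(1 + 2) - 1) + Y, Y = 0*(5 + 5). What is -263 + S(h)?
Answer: -256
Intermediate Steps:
Y = 0 (Y = 0*10 = 0)
h = -77 (h = -7*((-2*(2 - 4)*(1 + 2) - 1) + 0) = -7*((-(-4)*3 - 1) + 0) = -7*((-2*(-6) - 1) + 0) = -7*((12 - 1) + 0) = -7*(11 + 0) = -7*11 = -77)
S(X) = 7 (S(X) = 0 + 7 = 7)
-263 + S(h) = -263 + 7 = -256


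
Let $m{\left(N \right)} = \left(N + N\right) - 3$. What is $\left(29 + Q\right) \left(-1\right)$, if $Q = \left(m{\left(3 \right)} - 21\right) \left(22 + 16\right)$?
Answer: $655$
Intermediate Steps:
$m{\left(N \right)} = -3 + 2 N$ ($m{\left(N \right)} = 2 N - 3 = -3 + 2 N$)
$Q = -684$ ($Q = \left(\left(-3 + 2 \cdot 3\right) - 21\right) \left(22 + 16\right) = \left(\left(-3 + 6\right) - 21\right) 38 = \left(3 - 21\right) 38 = \left(-18\right) 38 = -684$)
$\left(29 + Q\right) \left(-1\right) = \left(29 - 684\right) \left(-1\right) = \left(-655\right) \left(-1\right) = 655$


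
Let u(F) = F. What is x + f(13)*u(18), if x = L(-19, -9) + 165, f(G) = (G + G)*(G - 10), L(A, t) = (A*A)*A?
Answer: -5290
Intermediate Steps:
L(A, t) = A³ (L(A, t) = A²*A = A³)
f(G) = 2*G*(-10 + G) (f(G) = (2*G)*(-10 + G) = 2*G*(-10 + G))
x = -6694 (x = (-19)³ + 165 = -6859 + 165 = -6694)
x + f(13)*u(18) = -6694 + (2*13*(-10 + 13))*18 = -6694 + (2*13*3)*18 = -6694 + 78*18 = -6694 + 1404 = -5290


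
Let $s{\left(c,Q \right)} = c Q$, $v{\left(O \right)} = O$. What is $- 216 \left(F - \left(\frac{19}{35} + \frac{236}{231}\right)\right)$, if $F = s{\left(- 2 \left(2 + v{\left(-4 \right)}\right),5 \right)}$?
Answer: $- \frac{1533096}{385} \approx -3982.1$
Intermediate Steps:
$s{\left(c,Q \right)} = Q c$
$F = 20$ ($F = 5 \left(- 2 \left(2 - 4\right)\right) = 5 \left(\left(-2\right) \left(-2\right)\right) = 5 \cdot 4 = 20$)
$- 216 \left(F - \left(\frac{19}{35} + \frac{236}{231}\right)\right) = - 216 \left(20 - \left(\frac{19}{35} + \frac{236}{231}\right)\right) = - 216 \left(20 - \frac{1807}{1155}\right) = \left(-216\right) \frac{21293}{1155} = - \frac{1533096}{385}$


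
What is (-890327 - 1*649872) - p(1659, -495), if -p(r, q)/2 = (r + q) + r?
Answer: -1534553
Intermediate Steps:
p(r, q) = -4*r - 2*q (p(r, q) = -2*((r + q) + r) = -2*((q + r) + r) = -2*(q + 2*r) = -4*r - 2*q)
(-890327 - 1*649872) - p(1659, -495) = (-890327 - 1*649872) - (-4*1659 - 2*(-495)) = (-890327 - 649872) - (-6636 + 990) = -1540199 - 1*(-5646) = -1540199 + 5646 = -1534553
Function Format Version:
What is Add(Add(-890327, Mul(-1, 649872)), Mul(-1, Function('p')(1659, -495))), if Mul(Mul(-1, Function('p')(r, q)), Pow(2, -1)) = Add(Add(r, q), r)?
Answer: -1534553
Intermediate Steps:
Function('p')(r, q) = Add(Mul(-4, r), Mul(-2, q)) (Function('p')(r, q) = Mul(-2, Add(Add(r, q), r)) = Mul(-2, Add(Add(q, r), r)) = Mul(-2, Add(q, Mul(2, r))) = Add(Mul(-4, r), Mul(-2, q)))
Add(Add(-890327, Mul(-1, 649872)), Mul(-1, Function('p')(1659, -495))) = Add(Add(-890327, Mul(-1, 649872)), Mul(-1, Add(Mul(-4, 1659), Mul(-2, -495)))) = Add(Add(-890327, -649872), Mul(-1, Add(-6636, 990))) = Add(-1540199, Mul(-1, -5646)) = Add(-1540199, 5646) = -1534553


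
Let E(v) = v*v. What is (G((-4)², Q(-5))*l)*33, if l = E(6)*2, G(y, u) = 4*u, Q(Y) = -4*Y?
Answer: 190080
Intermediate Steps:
E(v) = v²
l = 72 (l = 6²*2 = 36*2 = 72)
(G((-4)², Q(-5))*l)*33 = ((4*(-4*(-5)))*72)*33 = ((4*20)*72)*33 = (80*72)*33 = 5760*33 = 190080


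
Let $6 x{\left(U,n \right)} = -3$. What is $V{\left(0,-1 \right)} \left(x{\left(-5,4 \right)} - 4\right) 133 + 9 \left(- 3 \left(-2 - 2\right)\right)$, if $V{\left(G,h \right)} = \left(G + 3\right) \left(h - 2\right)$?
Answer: $\frac{10989}{2} \approx 5494.5$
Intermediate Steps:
$V{\left(G,h \right)} = \left(-2 + h\right) \left(3 + G\right)$ ($V{\left(G,h \right)} = \left(3 + G\right) \left(-2 + h\right) = \left(-2 + h\right) \left(3 + G\right)$)
$x{\left(U,n \right)} = - \frac{1}{2}$ ($x{\left(U,n \right)} = \frac{1}{6} \left(-3\right) = - \frac{1}{2}$)
$V{\left(0,-1 \right)} \left(x{\left(-5,4 \right)} - 4\right) 133 + 9 \left(- 3 \left(-2 - 2\right)\right) = \left(-6 - 0 + 3 \left(-1\right) + 0 \left(-1\right)\right) \left(- \frac{1}{2} - 4\right) 133 + 9 \left(- 3 \left(-2 - 2\right)\right) = \left(-6 + 0 - 3 + 0\right) \left(- \frac{9}{2}\right) 133 + 9 \left(\left(-3\right) \left(-4\right)\right) = \left(-9\right) \left(- \frac{9}{2}\right) 133 + 9 \cdot 12 = \frac{81}{2} \cdot 133 + 108 = \frac{10773}{2} + 108 = \frac{10989}{2}$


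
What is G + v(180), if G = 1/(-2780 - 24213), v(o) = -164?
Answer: -4426853/26993 ≈ -164.00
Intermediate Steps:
G = -1/26993 (G = 1/(-26993) = -1/26993 ≈ -3.7047e-5)
G + v(180) = -1/26993 - 164 = -4426853/26993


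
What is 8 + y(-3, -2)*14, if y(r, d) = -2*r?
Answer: 92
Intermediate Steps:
8 + y(-3, -2)*14 = 8 - 2*(-3)*14 = 8 + 6*14 = 8 + 84 = 92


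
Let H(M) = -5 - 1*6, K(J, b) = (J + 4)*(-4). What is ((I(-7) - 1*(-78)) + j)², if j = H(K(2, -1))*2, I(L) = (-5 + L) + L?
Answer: 1369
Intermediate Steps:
K(J, b) = -16 - 4*J (K(J, b) = (4 + J)*(-4) = -16 - 4*J)
H(M) = -11 (H(M) = -5 - 6 = -11)
I(L) = -5 + 2*L
j = -22 (j = -11*2 = -22)
((I(-7) - 1*(-78)) + j)² = (((-5 + 2*(-7)) - 1*(-78)) - 22)² = (((-5 - 14) + 78) - 22)² = ((-19 + 78) - 22)² = (59 - 22)² = 37² = 1369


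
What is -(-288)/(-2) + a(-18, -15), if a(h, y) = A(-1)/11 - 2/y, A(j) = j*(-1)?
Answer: -23723/165 ≈ -143.78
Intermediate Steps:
A(j) = -j
a(h, y) = 1/11 - 2/y (a(h, y) = -1*(-1)/11 - 2/y = 1*(1/11) - 2/y = 1/11 - 2/y)
-(-288)/(-2) + a(-18, -15) = -(-288)/(-2) + (1/11)*(-22 - 15)/(-15) = -(-288)*(-1)/2 + (1/11)*(-1/15)*(-37) = -48*3 + 37/165 = -144 + 37/165 = -23723/165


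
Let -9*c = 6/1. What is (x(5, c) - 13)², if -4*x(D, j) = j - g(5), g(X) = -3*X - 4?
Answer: 44521/144 ≈ 309.17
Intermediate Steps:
c = -⅔ (c = -2/(3*1) = -2/3 = -⅑*6 = -⅔ ≈ -0.66667)
g(X) = -4 - 3*X
x(D, j) = -19/4 - j/4 (x(D, j) = -(j - (-4 - 3*5))/4 = -(j - (-4 - 15))/4 = -(j - 1*(-19))/4 = -(j + 19)/4 = -(19 + j)/4 = -19/4 - j/4)
(x(5, c) - 13)² = ((-19/4 - ¼*(-⅔)) - 13)² = ((-19/4 + ⅙) - 13)² = (-55/12 - 13)² = (-211/12)² = 44521/144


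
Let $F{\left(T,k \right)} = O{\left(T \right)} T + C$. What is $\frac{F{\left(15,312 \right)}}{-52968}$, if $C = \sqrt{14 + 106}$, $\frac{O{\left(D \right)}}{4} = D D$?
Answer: $- \frac{1125}{4414} - \frac{\sqrt{30}}{26484} \approx -0.25508$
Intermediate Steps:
$O{\left(D \right)} = 4 D^{2}$ ($O{\left(D \right)} = 4 D D = 4 D^{2}$)
$C = 2 \sqrt{30}$ ($C = \sqrt{120} = 2 \sqrt{30} \approx 10.954$)
$F{\left(T,k \right)} = 2 \sqrt{30} + 4 T^{3}$ ($F{\left(T,k \right)} = 4 T^{2} T + 2 \sqrt{30} = 4 T^{3} + 2 \sqrt{30} = 2 \sqrt{30} + 4 T^{3}$)
$\frac{F{\left(15,312 \right)}}{-52968} = \frac{2 \sqrt{30} + 4 \cdot 15^{3}}{-52968} = \left(2 \sqrt{30} + 4 \cdot 3375\right) \left(- \frac{1}{52968}\right) = \left(2 \sqrt{30} + 13500\right) \left(- \frac{1}{52968}\right) = \left(13500 + 2 \sqrt{30}\right) \left(- \frac{1}{52968}\right) = - \frac{1125}{4414} - \frac{\sqrt{30}}{26484}$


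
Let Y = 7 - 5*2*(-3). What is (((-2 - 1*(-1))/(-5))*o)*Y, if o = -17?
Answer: -629/5 ≈ -125.80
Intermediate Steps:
Y = 37 (Y = 7 - 10*(-3) = 7 - 1*(-30) = 7 + 30 = 37)
(((-2 - 1*(-1))/(-5))*o)*Y = (((-2 - 1*(-1))/(-5))*(-17))*37 = (((-2 + 1)*(-⅕))*(-17))*37 = (-1*(-⅕)*(-17))*37 = ((⅕)*(-17))*37 = -17/5*37 = -629/5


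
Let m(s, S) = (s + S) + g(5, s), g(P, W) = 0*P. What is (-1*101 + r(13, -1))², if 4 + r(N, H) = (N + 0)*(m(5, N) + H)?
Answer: 13456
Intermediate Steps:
g(P, W) = 0
m(s, S) = S + s (m(s, S) = (s + S) + 0 = (S + s) + 0 = S + s)
r(N, H) = -4 + N*(5 + H + N) (r(N, H) = -4 + (N + 0)*((N + 5) + H) = -4 + N*((5 + N) + H) = -4 + N*(5 + H + N))
(-1*101 + r(13, -1))² = (-1*101 + (-4 - 1*13 + 13*(5 + 13)))² = (-101 + (-4 - 13 + 13*18))² = (-101 + (-4 - 13 + 234))² = (-101 + 217)² = 116² = 13456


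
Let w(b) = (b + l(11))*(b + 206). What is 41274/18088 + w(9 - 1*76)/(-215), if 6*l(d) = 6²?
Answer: 81121031/1944460 ≈ 41.719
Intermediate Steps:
l(d) = 6 (l(d) = (⅙)*6² = (⅙)*36 = 6)
w(b) = (6 + b)*(206 + b) (w(b) = (b + 6)*(b + 206) = (6 + b)*(206 + b))
41274/18088 + w(9 - 1*76)/(-215) = 41274/18088 + (1236 + (9 - 1*76)² + 212*(9 - 1*76))/(-215) = 41274*(1/18088) + (1236 + (9 - 76)² + 212*(9 - 76))*(-1/215) = 20637/9044 + (1236 + (-67)² + 212*(-67))*(-1/215) = 20637/9044 + (1236 + 4489 - 14204)*(-1/215) = 20637/9044 - 8479*(-1/215) = 20637/9044 + 8479/215 = 81121031/1944460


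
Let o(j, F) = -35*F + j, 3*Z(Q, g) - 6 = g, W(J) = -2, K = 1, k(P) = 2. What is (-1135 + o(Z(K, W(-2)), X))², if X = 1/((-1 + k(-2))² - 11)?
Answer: 45981961/36 ≈ 1.2773e+6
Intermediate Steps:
Z(Q, g) = 2 + g/3
X = -⅒ (X = 1/((-1 + 2)² - 11) = 1/(1² - 11) = 1/(1 - 11) = 1/(-10) = -⅒ ≈ -0.10000)
o(j, F) = j - 35*F
(-1135 + o(Z(K, W(-2)), X))² = (-1135 + ((2 + (⅓)*(-2)) - 35*(-⅒)))² = (-1135 + ((2 - ⅔) + 7/2))² = (-1135 + (4/3 + 7/2))² = (-1135 + 29/6)² = (-6781/6)² = 45981961/36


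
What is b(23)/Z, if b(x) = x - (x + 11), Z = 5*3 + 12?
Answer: -11/27 ≈ -0.40741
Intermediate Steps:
Z = 27 (Z = 15 + 12 = 27)
b(x) = -11 (b(x) = x - (11 + x) = x + (-11 - x) = -11)
b(23)/Z = -11/27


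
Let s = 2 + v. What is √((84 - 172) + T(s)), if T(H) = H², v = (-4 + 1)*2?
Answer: 6*I*√2 ≈ 8.4853*I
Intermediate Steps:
v = -6 (v = -3*2 = -6)
s = -4 (s = 2 - 6 = -4)
√((84 - 172) + T(s)) = √((84 - 172) + (-4)²) = √(-88 + 16) = √(-72) = 6*I*√2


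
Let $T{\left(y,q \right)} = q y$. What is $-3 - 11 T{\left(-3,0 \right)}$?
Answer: $-3$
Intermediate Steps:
$-3 - 11 T{\left(-3,0 \right)} = -3 - 11 \cdot 0 \left(-3\right) = -3 - 0 = -3 + 0 = -3$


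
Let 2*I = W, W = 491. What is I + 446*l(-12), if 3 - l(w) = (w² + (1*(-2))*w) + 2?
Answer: -148473/2 ≈ -74237.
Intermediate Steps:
l(w) = 1 - w² + 2*w (l(w) = 3 - ((w² + (1*(-2))*w) + 2) = 3 - ((w² - 2*w) + 2) = 3 - (2 + w² - 2*w) = 3 + (-2 - w² + 2*w) = 1 - w² + 2*w)
I = 491/2 (I = (½)*491 = 491/2 ≈ 245.50)
I + 446*l(-12) = 491/2 + 446*(1 - 1*(-12)² + 2*(-12)) = 491/2 + 446*(1 - 1*144 - 24) = 491/2 + 446*(1 - 144 - 24) = 491/2 + 446*(-167) = 491/2 - 74482 = -148473/2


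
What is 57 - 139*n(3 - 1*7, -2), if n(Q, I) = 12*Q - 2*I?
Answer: 6173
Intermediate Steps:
n(Q, I) = -2*I + 12*Q
57 - 139*n(3 - 1*7, -2) = 57 - 139*(-2*(-2) + 12*(3 - 1*7)) = 57 - 139*(4 + 12*(3 - 7)) = 57 - 139*(4 + 12*(-4)) = 57 - 139*(4 - 48) = 57 - 139*(-44) = 57 + 6116 = 6173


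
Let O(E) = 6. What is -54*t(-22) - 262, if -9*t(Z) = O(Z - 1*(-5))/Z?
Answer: -2900/11 ≈ -263.64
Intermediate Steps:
t(Z) = -2/(3*Z)
-54*t(-22) - 262 = -(-36)/(-22) - 262 = -(-36)*(-1)/22 - 262 = -54*1/33 - 262 = -18/11 - 262 = -2900/11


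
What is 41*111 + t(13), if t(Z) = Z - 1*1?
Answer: 4563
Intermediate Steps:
t(Z) = -1 + Z (t(Z) = Z - 1 = -1 + Z)
41*111 + t(13) = 41*111 + (-1 + 13) = 4551 + 12 = 4563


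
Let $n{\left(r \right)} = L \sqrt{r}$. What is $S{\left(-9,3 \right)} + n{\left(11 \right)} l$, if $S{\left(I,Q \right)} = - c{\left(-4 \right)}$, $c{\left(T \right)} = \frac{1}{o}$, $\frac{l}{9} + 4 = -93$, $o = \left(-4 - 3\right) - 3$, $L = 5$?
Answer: $\frac{1}{10} - 4365 \sqrt{11} \approx -14477.0$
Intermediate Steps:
$o = -10$ ($o = -7 - 3 = -10$)
$l = -873$ ($l = -36 + 9 \left(-93\right) = -36 - 837 = -873$)
$c{\left(T \right)} = - \frac{1}{10}$ ($c{\left(T \right)} = \frac{1}{-10} = - \frac{1}{10}$)
$n{\left(r \right)} = 5 \sqrt{r}$
$S{\left(I,Q \right)} = \frac{1}{10}$ ($S{\left(I,Q \right)} = \left(-1\right) \left(- \frac{1}{10}\right) = \frac{1}{10}$)
$S{\left(-9,3 \right)} + n{\left(11 \right)} l = \frac{1}{10} + 5 \sqrt{11} \left(-873\right) = \frac{1}{10} - 4365 \sqrt{11}$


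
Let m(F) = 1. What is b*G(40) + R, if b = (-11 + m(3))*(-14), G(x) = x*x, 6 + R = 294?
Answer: 224288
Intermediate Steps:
R = 288 (R = -6 + 294 = 288)
G(x) = x²
b = 140 (b = (-11 + 1)*(-14) = -10*(-14) = 140)
b*G(40) + R = 140*40² + 288 = 140*1600 + 288 = 224000 + 288 = 224288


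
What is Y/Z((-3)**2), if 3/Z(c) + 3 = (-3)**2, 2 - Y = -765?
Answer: 1534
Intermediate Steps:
Y = 767 (Y = 2 - 1*(-765) = 2 + 765 = 767)
Z(c) = 1/2 (Z(c) = 3/(-3 + (-3)**2) = 3/(-3 + 9) = 3/6 = 3*(1/6) = 1/2)
Y/Z((-3)**2) = 767/(1/2) = 767*2 = 1534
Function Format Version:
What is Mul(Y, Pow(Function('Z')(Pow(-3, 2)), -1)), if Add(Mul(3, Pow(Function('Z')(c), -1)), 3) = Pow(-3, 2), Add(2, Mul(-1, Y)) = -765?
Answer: 1534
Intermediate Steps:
Y = 767 (Y = Add(2, Mul(-1, -765)) = Add(2, 765) = 767)
Function('Z')(c) = Rational(1, 2) (Function('Z')(c) = Mul(3, Pow(Add(-3, Pow(-3, 2)), -1)) = Mul(3, Pow(Add(-3, 9), -1)) = Mul(3, Pow(6, -1)) = Mul(3, Rational(1, 6)) = Rational(1, 2))
Mul(Y, Pow(Function('Z')(Pow(-3, 2)), -1)) = Mul(767, Pow(Rational(1, 2), -1)) = Mul(767, 2) = 1534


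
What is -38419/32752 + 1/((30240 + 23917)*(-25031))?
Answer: -52080944999025/44398737851984 ≈ -1.1730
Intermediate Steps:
-38419/32752 + 1/((30240 + 23917)*(-25031)) = -38419*1/32752 - 1/25031/54157 = -38419/32752 + (1/54157)*(-1/25031) = -38419/32752 - 1/1355603867 = -52080944999025/44398737851984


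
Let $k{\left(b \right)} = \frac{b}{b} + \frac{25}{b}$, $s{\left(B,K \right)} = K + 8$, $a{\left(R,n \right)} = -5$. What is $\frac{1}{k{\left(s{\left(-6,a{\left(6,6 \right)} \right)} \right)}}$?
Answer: $\frac{3}{28} \approx 0.10714$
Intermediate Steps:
$s{\left(B,K \right)} = 8 + K$
$k{\left(b \right)} = 1 + \frac{25}{b}$
$\frac{1}{k{\left(s{\left(-6,a{\left(6,6 \right)} \right)} \right)}} = \frac{1}{\frac{1}{8 - 5} \left(25 + \left(8 - 5\right)\right)} = \frac{1}{\frac{1}{3} \left(25 + 3\right)} = \frac{1}{\frac{1}{3} \cdot 28} = \frac{1}{\frac{28}{3}} = \frac{3}{28}$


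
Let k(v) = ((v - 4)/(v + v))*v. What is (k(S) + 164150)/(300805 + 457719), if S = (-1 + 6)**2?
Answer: 328321/1517048 ≈ 0.21642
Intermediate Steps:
S = 25 (S = 5**2 = 25)
k(v) = -2 + v/2 (k(v) = ((-4 + v)/((2*v)))*v = ((-4 + v)*(1/(2*v)))*v = ((-4 + v)/(2*v))*v = -2 + v/2)
(k(S) + 164150)/(300805 + 457719) = ((-2 + (1/2)*25) + 164150)/(300805 + 457719) = ((-2 + 25/2) + 164150)/758524 = (21/2 + 164150)*(1/758524) = (328321/2)*(1/758524) = 328321/1517048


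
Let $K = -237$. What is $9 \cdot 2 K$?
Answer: $-4266$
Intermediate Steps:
$9 \cdot 2 K = 9 \cdot 2 \left(-237\right) = 18 \left(-237\right) = -4266$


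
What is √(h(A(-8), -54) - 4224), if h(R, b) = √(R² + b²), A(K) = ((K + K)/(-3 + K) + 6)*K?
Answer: √(-511104 + 22*√195793)/11 ≈ 64.37*I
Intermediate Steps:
A(K) = K*(6 + 2*K/(-3 + K)) (A(K) = ((2*K)/(-3 + K) + 6)*K = (2*K/(-3 + K) + 6)*K = (6 + 2*K/(-3 + K))*K = K*(6 + 2*K/(-3 + K)))
√(h(A(-8), -54) - 4224) = √(√((2*(-8)*(-9 + 4*(-8))/(-3 - 8))² + (-54)²) - 4224) = √(√((2*(-8)*(-9 - 32)/(-11))² + 2916) - 4224) = √(√((2*(-8)*(-1/11)*(-41))² + 2916) - 4224) = √(√((-656/11)² + 2916) - 4224) = √(√(430336/121 + 2916) - 4224) = √(√(783172/121) - 4224) = √(2*√195793/11 - 4224) = √(-4224 + 2*√195793/11)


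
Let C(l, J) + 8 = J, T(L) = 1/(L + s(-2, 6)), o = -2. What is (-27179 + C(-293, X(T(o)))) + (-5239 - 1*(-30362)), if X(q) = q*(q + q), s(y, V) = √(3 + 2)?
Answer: -2046 + 8*√5 ≈ -2028.1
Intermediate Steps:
s(y, V) = √5
T(L) = 1/(L + √5)
X(q) = 2*q² (X(q) = q*(2*q) = 2*q²)
C(l, J) = -8 + J
(-27179 + C(-293, X(T(o)))) + (-5239 - 1*(-30362)) = (-27179 + (-8 + 2*(1/(-2 + √5))²)) + (-5239 - 1*(-30362)) = (-27179 + (-8 + 2/(-2 + √5)²)) + (-5239 + 30362) = (-27187 + 2/(-2 + √5)²) + 25123 = -2064 + 2/(-2 + √5)²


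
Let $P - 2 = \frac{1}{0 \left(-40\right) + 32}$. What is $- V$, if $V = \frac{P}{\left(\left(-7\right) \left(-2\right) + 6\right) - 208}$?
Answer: $\frac{65}{6016} \approx 0.010805$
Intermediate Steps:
$P = \frac{65}{32}$ ($P = 2 + \frac{1}{0 \left(-40\right) + 32} = 2 + \frac{1}{0 + 32} = 2 + \frac{1}{32} = \frac{65}{32} \approx 2.0313$)
$V = - \frac{65}{6016}$ ($V = \frac{65}{32 \left(\left(\left(-7\right) \left(-2\right) + 6\right) - 208\right)} = \frac{65}{32 \left(\left(14 + 6\right) - 208\right)} = \frac{65}{32 \left(20 - 208\right)} = \frac{65}{32 \left(-188\right)} = \frac{65}{32} \left(- \frac{1}{188}\right) = - \frac{65}{6016} \approx -0.010805$)
$- V = \left(-1\right) \left(- \frac{65}{6016}\right) = \frac{65}{6016}$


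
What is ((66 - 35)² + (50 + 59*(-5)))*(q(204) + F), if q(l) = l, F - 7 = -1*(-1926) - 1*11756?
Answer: -6887204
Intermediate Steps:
F = -9823 (F = 7 + (-1*(-1926) - 1*11756) = 7 + (1926 - 11756) = 7 - 9830 = -9823)
((66 - 35)² + (50 + 59*(-5)))*(q(204) + F) = ((66 - 35)² + (50 + 59*(-5)))*(204 - 9823) = (31² + (50 - 295))*(-9619) = (961 - 245)*(-9619) = 716*(-9619) = -6887204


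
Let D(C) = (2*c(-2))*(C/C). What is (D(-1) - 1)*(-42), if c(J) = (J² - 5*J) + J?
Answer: -966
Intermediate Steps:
c(J) = J² - 4*J
D(C) = 24 (D(C) = (2*(-2*(-4 - 2)))*(C/C) = (2*(-2*(-6)))*1 = (2*12)*1 = 24*1 = 24)
(D(-1) - 1)*(-42) = (24 - 1)*(-42) = 23*(-42) = -966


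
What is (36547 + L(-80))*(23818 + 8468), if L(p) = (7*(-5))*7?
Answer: 1172046372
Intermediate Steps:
L(p) = -245 (L(p) = -35*7 = -245)
(36547 + L(-80))*(23818 + 8468) = (36547 - 245)*(23818 + 8468) = 36302*32286 = 1172046372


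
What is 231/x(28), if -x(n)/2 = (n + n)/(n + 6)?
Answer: -561/8 ≈ -70.125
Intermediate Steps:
x(n) = -4*n/(6 + n) (x(n) = -2*(n + n)/(n + 6) = -2*2*n/(6 + n) = -4*n/(6 + n))
231/x(28) = 231/((-4*28/(6 + 28))) = 231/((-4*28/34)) = 231/((-4*28*1/34)) = 231/(-56/17) = 231*(-17/56) = -561/8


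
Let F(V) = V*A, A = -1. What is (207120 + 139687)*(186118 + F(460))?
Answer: 64387494006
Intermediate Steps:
F(V) = -V (F(V) = V*(-1) = -V)
(207120 + 139687)*(186118 + F(460)) = (207120 + 139687)*(186118 - 1*460) = 346807*(186118 - 460) = 346807*185658 = 64387494006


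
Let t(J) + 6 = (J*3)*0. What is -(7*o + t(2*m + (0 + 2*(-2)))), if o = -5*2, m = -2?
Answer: 76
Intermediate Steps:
o = -10
t(J) = -6 (t(J) = -6 + (J*3)*0 = -6 + (3*J)*0 = -6 + 0 = -6)
-(7*o + t(2*m + (0 + 2*(-2)))) = -(7*(-10) - 6) = -(-70 - 6) = -1*(-76) = 76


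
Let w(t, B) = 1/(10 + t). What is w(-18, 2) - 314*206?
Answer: -517473/8 ≈ -64684.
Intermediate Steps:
w(-18, 2) - 314*206 = 1/(10 - 18) - 314*206 = 1/(-8) - 64684 = -⅛ - 64684 = -517473/8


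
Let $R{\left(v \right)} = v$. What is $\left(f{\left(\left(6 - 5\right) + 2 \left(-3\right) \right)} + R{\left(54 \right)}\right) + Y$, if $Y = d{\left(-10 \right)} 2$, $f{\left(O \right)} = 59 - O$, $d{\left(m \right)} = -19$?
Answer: $80$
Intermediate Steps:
$Y = -38$ ($Y = \left(-19\right) 2 = -38$)
$\left(f{\left(\left(6 - 5\right) + 2 \left(-3\right) \right)} + R{\left(54 \right)}\right) + Y = \left(\left(59 - \left(\left(6 - 5\right) + 2 \left(-3\right)\right)\right) + 54\right) - 38 = \left(\left(59 - \left(1 - 6\right)\right) + 54\right) - 38 = \left(\left(59 - -5\right) + 54\right) - 38 = \left(\left(59 + 5\right) + 54\right) - 38 = \left(64 + 54\right) - 38 = 118 - 38 = 80$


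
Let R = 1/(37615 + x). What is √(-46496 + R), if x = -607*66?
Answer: I*√278409169711/2447 ≈ 215.63*I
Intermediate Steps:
x = -40062
R = -1/2447 (R = 1/(37615 - 40062) = 1/(-2447) = -1/2447 ≈ -0.00040866)
√(-46496 + R) = √(-46496 - 1/2447) = √(-113775713/2447) = I*√278409169711/2447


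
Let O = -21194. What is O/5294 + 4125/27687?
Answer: -8560008/2220833 ≈ -3.8544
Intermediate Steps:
O/5294 + 4125/27687 = -21194/5294 + 4125/27687 = -21194*1/5294 + 4125*(1/27687) = -10597/2647 + 125/839 = -8560008/2220833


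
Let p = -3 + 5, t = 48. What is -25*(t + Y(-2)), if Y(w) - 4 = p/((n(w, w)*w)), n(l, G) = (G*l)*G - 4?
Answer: -15625/12 ≈ -1302.1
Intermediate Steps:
p = 2
n(l, G) = -4 + l*G² (n(l, G) = l*G² - 4 = -4 + l*G²)
Y(w) = 4 + 2/(w*(-4 + w³)) (Y(w) = 4 + 2/(((-4 + w*w²)*w)) = 4 + 2/(((-4 + w³)*w)) = 4 + 2/((w*(-4 + w³))) = 4 + 2*(1/(w*(-4 + w³))) = 4 + 2/(w*(-4 + w³)))
-25*(t + Y(-2)) = -25*(48 + 2*(1 + 2*(-2)*(-4 + (-2)³))/(-2*(-4 + (-2)³))) = -25*(48 + 2*(-½)*(1 + 2*(-2)*(-4 - 8))/(-4 - 8)) = -25*(48 + 2*(-½)*(1 + 2*(-2)*(-12))/(-12)) = -25*(48 + 2*(-½)*(-1/12)*(1 + 48)) = -25*(48 + 2*(-½)*(-1/12)*49) = -25*(48 + 49/12) = -25*625/12 = -15625/12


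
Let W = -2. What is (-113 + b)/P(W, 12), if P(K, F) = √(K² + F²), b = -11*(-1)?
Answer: -51*√37/37 ≈ -8.3844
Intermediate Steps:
b = 11
P(K, F) = √(F² + K²)
(-113 + b)/P(W, 12) = (-113 + 11)/(√(12² + (-2)²)) = -102/√(144 + 4) = -102/√148 = -102/(2*√37) = (√37/74)*(-102) = -51*√37/37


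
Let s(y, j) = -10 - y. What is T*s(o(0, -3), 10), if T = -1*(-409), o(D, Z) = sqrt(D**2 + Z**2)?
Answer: -5317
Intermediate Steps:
T = 409
T*s(o(0, -3), 10) = 409*(-10 - sqrt(0**2 + (-3)**2)) = 409*(-10 - sqrt(0 + 9)) = 409*(-10 - sqrt(9)) = 409*(-10 - 1*3) = 409*(-10 - 3) = 409*(-13) = -5317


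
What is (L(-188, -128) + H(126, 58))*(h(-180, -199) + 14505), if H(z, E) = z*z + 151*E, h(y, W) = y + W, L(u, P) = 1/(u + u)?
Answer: 65420211129/188 ≈ 3.4798e+8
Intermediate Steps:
L(u, P) = 1/(2*u)
h(y, W) = W + y
H(z, E) = z² + 151*E
(L(-188, -128) + H(126, 58))*(h(-180, -199) + 14505) = ((½)/(-188) + (126² + 151*58))*((-199 - 180) + 14505) = ((½)*(-1/188) + (15876 + 8758))*(-379 + 14505) = (-1/376 + 24634)*14126 = (9262383/376)*14126 = 65420211129/188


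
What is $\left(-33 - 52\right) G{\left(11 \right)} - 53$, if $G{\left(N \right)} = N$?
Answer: $-988$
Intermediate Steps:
$\left(-33 - 52\right) G{\left(11 \right)} - 53 = \left(-33 - 52\right) 11 - 53 = \left(-85\right) 11 - 53 = -935 - 53 = -988$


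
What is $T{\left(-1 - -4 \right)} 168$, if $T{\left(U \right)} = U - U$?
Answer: $0$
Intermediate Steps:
$T{\left(U \right)} = 0$
$T{\left(-1 - -4 \right)} 168 = 0 \cdot 168 = 0$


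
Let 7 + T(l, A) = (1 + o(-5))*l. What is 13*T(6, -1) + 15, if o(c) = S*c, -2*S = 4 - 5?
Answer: -193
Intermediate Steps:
S = ½ (S = -(4 - 5)/2 = -½*(-1) = ½ ≈ 0.50000)
o(c) = c/2
T(l, A) = -7 - 3*l/2 (T(l, A) = -7 + (1 + (½)*(-5))*l = -7 + (1 - 5/2)*l = -7 - 3*l/2)
13*T(6, -1) + 15 = 13*(-7 - 3/2*6) + 15 = 13*(-7 - 9) + 15 = 13*(-16) + 15 = -208 + 15 = -193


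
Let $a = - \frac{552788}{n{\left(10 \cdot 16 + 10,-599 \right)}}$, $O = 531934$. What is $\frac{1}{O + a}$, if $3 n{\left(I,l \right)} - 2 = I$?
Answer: $\frac{43}{22458571} \approx 1.9146 \cdot 10^{-6}$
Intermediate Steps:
$n{\left(I,l \right)} = \frac{2}{3} + \frac{I}{3}$
$a = - \frac{414591}{43}$ ($a = - \frac{552788}{\frac{2}{3} + \frac{10 \cdot 16 + 10}{3}} = - \frac{552788}{\frac{2}{3} + \frac{160 + 10}{3}} = - \frac{552788}{\frac{2}{3} + \frac{1}{3} \cdot 170} = - \frac{552788}{\frac{2}{3} + \frac{170}{3}} = - \frac{552788}{\frac{172}{3}} = \left(-552788\right) \frac{3}{172} = - \frac{414591}{43} \approx -9641.7$)
$\frac{1}{O + a} = \frac{1}{531934 - \frac{414591}{43}} = \frac{1}{\frac{22458571}{43}} = \frac{43}{22458571}$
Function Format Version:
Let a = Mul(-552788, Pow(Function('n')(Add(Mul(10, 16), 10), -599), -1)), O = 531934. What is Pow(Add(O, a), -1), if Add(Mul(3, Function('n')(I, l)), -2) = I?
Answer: Rational(43, 22458571) ≈ 1.9146e-6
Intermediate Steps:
Function('n')(I, l) = Add(Rational(2, 3), Mul(Rational(1, 3), I))
a = Rational(-414591, 43) (a = Mul(-552788, Pow(Add(Rational(2, 3), Mul(Rational(1, 3), Add(Mul(10, 16), 10))), -1)) = Mul(-552788, Pow(Add(Rational(2, 3), Mul(Rational(1, 3), Add(160, 10))), -1)) = Mul(-552788, Pow(Add(Rational(2, 3), Mul(Rational(1, 3), 170)), -1)) = Mul(-552788, Pow(Add(Rational(2, 3), Rational(170, 3)), -1)) = Mul(-552788, Pow(Rational(172, 3), -1)) = Mul(-552788, Rational(3, 172)) = Rational(-414591, 43) ≈ -9641.7)
Pow(Add(O, a), -1) = Pow(Add(531934, Rational(-414591, 43)), -1) = Pow(Rational(22458571, 43), -1) = Rational(43, 22458571)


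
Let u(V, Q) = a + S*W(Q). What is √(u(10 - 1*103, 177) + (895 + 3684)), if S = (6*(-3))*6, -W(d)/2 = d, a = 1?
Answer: 2*√10703 ≈ 206.91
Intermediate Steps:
W(d) = -2*d
S = -108 (S = -18*6 = -108)
u(V, Q) = 1 + 216*Q (u(V, Q) = 1 - (-216)*Q = 1 + 216*Q)
√(u(10 - 1*103, 177) + (895 + 3684)) = √((1 + 216*177) + (895 + 3684)) = √((1 + 38232) + 4579) = √(38233 + 4579) = √42812 = 2*√10703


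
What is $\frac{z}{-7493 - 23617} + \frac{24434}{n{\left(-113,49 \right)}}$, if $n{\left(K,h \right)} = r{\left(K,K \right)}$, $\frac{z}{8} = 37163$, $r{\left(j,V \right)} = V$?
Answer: $- \frac{396868546}{1757715} \approx -225.79$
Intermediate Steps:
$z = 297304$ ($z = 8 \cdot 37163 = 297304$)
$n{\left(K,h \right)} = K$
$\frac{z}{-7493 - 23617} + \frac{24434}{n{\left(-113,49 \right)}} = \frac{297304}{-7493 - 23617} + \frac{24434}{-113} = \frac{297304}{-31110} + 24434 \left(- \frac{1}{113}\right) = 297304 \left(- \frac{1}{31110}\right) - \frac{24434}{113} = - \frac{148652}{15555} - \frac{24434}{113} = - \frac{396868546}{1757715}$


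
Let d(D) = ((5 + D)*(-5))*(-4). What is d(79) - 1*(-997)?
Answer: 2677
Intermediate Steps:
d(D) = 100 + 20*D (d(D) = (-25 - 5*D)*(-4) = 100 + 20*D)
d(79) - 1*(-997) = (100 + 20*79) - 1*(-997) = (100 + 1580) + 997 = 1680 + 997 = 2677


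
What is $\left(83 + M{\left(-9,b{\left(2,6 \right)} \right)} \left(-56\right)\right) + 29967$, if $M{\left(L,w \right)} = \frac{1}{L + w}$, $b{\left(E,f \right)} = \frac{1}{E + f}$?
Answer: $\frac{2133998}{71} \approx 30056.0$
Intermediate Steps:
$\left(83 + M{\left(-9,b{\left(2,6 \right)} \right)} \left(-56\right)\right) + 29967 = \left(83 + \frac{1}{-9 + \frac{1}{2 + 6}} \left(-56\right)\right) + 29967 = \left(83 + \frac{1}{-9 + \frac{1}{8}} \left(-56\right)\right) + 29967 = \left(83 + \frac{1}{- \frac{71}{8}} \left(-56\right)\right) + 29967 = \left(83 - - \frac{448}{71}\right) + 29967 = \left(83 + \frac{448}{71}\right) + 29967 = \frac{6341}{71} + 29967 = \frac{2133998}{71}$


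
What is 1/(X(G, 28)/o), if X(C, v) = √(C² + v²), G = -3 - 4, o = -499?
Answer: -499*√17/119 ≈ -17.289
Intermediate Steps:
G = -7
1/(X(G, 28)/o) = 1/(√((-7)² + 28²)/(-499)) = 1/(√(49 + 784)*(-1/499)) = 1/(√833*(-1/499)) = 1/((7*√17)*(-1/499)) = 1/(-7*√17/499) = -499*√17/119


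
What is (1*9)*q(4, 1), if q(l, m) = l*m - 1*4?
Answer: 0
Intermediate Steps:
q(l, m) = -4 + l*m (q(l, m) = l*m - 4 = -4 + l*m)
(1*9)*q(4, 1) = (1*9)*(-4 + 4*1) = 9*(-4 + 4) = 9*0 = 0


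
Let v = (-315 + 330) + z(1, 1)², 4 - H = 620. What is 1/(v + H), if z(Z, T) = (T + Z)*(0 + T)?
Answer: -1/597 ≈ -0.0016750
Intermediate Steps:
z(Z, T) = T*(T + Z) (z(Z, T) = (T + Z)*T = T*(T + Z))
H = -616 (H = 4 - 1*620 = 4 - 620 = -616)
v = 19 (v = (-315 + 330) + (1*(1 + 1))² = 15 + (1*2)² = 15 + 2² = 15 + 4 = 19)
1/(v + H) = 1/(19 - 616) = 1/(-597) = -1/597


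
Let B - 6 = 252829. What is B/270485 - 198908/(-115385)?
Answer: 353085093/132808135 ≈ 2.6586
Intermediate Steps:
B = 252835 (B = 6 + 252829 = 252835)
B/270485 - 198908/(-115385) = 252835/270485 - 198908/(-115385) = 252835*(1/270485) - 198908*(-1/115385) = 50567/54097 + 198908/115385 = 353085093/132808135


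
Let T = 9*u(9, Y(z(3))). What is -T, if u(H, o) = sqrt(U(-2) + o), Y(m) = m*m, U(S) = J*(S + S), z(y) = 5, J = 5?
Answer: -9*sqrt(5) ≈ -20.125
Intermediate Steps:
U(S) = 10*S (U(S) = 5*(S + S) = 5*(2*S) = 10*S)
Y(m) = m**2
u(H, o) = sqrt(-20 + o) (u(H, o) = sqrt(10*(-2) + o) = sqrt(-20 + o))
T = 9*sqrt(5) (T = 9*sqrt(-20 + 5**2) = 9*sqrt(-20 + 25) = 9*sqrt(5) ≈ 20.125)
-T = -9*sqrt(5)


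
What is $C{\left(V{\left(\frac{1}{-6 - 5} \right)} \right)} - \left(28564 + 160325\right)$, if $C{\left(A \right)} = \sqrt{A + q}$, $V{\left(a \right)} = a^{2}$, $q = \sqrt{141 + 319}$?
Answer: $-188889 + \frac{\sqrt{1 + 242 \sqrt{115}}}{11} \approx -1.8888 \cdot 10^{5}$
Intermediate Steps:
$q = 2 \sqrt{115}$ ($q = \sqrt{460} = 2 \sqrt{115} \approx 21.448$)
$C{\left(A \right)} = \sqrt{A + 2 \sqrt{115}}$
$C{\left(V{\left(\frac{1}{-6 - 5} \right)} \right)} - \left(28564 + 160325\right) = \sqrt{\left(\frac{1}{-6 - 5}\right)^{2} + 2 \sqrt{115}} - \left(28564 + 160325\right) = \sqrt{\left(\frac{1}{-11}\right)^{2} + 2 \sqrt{115}} - 188889 = \sqrt{\left(- \frac{1}{11}\right)^{2} + 2 \sqrt{115}} - 188889 = \sqrt{\frac{1}{121} + 2 \sqrt{115}} - 188889 = -188889 + \sqrt{\frac{1}{121} + 2 \sqrt{115}}$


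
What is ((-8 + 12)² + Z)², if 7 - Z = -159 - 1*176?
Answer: 128164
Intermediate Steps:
Z = 342 (Z = 7 - (-159 - 1*176) = 7 - (-159 - 176) = 7 - 1*(-335) = 7 + 335 = 342)
((-8 + 12)² + Z)² = ((-8 + 12)² + 342)² = (4² + 342)² = (16 + 342)² = 358² = 128164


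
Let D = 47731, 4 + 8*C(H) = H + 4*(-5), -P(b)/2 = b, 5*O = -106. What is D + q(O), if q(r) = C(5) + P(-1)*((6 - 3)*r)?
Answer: 1904057/40 ≈ 47601.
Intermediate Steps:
O = -106/5 (O = (⅕)*(-106) = -106/5 ≈ -21.200)
P(b) = -2*b
C(H) = -3 + H/8 (C(H) = -½ + (H + 4*(-5))/8 = -½ + (H - 20)/8 = -½ + (-20 + H)/8 = -½ + (-5/2 + H/8) = -3 + H/8)
q(r) = -19/8 + 6*r (q(r) = (-3 + (⅛)*5) + (-2*(-1))*((6 - 3)*r) = (-3 + 5/8) + 2*(3*r) = -19/8 + 6*r)
D + q(O) = 47731 + (-19/8 + 6*(-106/5)) = 47731 + (-19/8 - 636/5) = 47731 - 5183/40 = 1904057/40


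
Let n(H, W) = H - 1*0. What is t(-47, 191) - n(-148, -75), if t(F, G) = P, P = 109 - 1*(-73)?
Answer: 330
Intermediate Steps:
P = 182 (P = 109 + 73 = 182)
n(H, W) = H (n(H, W) = H + 0 = H)
t(F, G) = 182
t(-47, 191) - n(-148, -75) = 182 - 1*(-148) = 182 + 148 = 330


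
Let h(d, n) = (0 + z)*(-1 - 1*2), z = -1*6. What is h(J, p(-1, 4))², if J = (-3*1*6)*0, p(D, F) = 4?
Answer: 324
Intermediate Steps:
z = -6
J = 0 (J = -3*6*0 = -18*0 = 0)
h(d, n) = 18 (h(d, n) = (0 - 6)*(-1 - 1*2) = -6*(-1 - 2) = -6*(-3) = 18)
h(J, p(-1, 4))² = 18² = 324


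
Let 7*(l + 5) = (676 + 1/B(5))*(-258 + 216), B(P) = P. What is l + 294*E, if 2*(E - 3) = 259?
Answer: 174464/5 ≈ 34893.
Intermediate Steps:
E = 265/2 (E = 3 + (½)*259 = 3 + 259/2 = 265/2 ≈ 132.50)
l = -20311/5 (l = -5 + ((676 + 1/5)*(-258 + 216))/7 = -5 + ((676 + ⅕)*(-42))/7 = -5 + ((3381/5)*(-42))/7 = -5 + (⅐)*(-142002/5) = -5 - 20286/5 = -20311/5 ≈ -4062.2)
l + 294*E = -20311/5 + 294*(265/2) = -20311/5 + 38955 = 174464/5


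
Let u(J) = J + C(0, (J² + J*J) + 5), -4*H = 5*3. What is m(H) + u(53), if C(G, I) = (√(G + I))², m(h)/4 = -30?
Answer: 5556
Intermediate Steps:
H = -15/4 (H = -5*3/4 = -¼*15 = -15/4 ≈ -3.7500)
m(h) = -120 (m(h) = 4*(-30) = -120)
C(G, I) = G + I
u(J) = 5 + J + 2*J² (u(J) = J + (0 + ((J² + J*J) + 5)) = J + (0 + ((J² + J²) + 5)) = J + (0 + (2*J² + 5)) = J + (0 + (5 + 2*J²)) = J + (5 + 2*J²) = 5 + J + 2*J²)
m(H) + u(53) = -120 + (5 + 53 + 2*53²) = -120 + (5 + 53 + 2*2809) = -120 + (5 + 53 + 5618) = -120 + 5676 = 5556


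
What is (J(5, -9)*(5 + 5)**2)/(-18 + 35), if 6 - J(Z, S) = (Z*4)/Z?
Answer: 200/17 ≈ 11.765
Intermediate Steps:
J(Z, S) = 2 (J(Z, S) = 6 - Z*4/Z = 6 - 4*Z/Z = 6 - 1*4 = 6 - 4 = 2)
(J(5, -9)*(5 + 5)**2)/(-18 + 35) = (2*(5 + 5)**2)/(-18 + 35) = (2*10**2)/17 = (2*100)*(1/17) = 200*(1/17) = 200/17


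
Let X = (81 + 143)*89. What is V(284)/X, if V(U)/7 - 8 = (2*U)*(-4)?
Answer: -283/356 ≈ -0.79494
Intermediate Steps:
V(U) = 56 - 56*U (V(U) = 56 + 7*((2*U)*(-4)) = 56 + 7*(-8*U) = 56 - 56*U)
X = 19936 (X = 224*89 = 19936)
V(284)/X = (56 - 56*284)/19936 = (56 - 15904)*(1/19936) = -15848*1/19936 = -283/356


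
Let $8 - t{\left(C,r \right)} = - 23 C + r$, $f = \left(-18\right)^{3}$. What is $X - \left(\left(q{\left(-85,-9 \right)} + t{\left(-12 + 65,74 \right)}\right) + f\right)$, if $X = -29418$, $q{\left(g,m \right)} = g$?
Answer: $-24654$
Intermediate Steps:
$f = -5832$
$t{\left(C,r \right)} = 8 - r + 23 C$ ($t{\left(C,r \right)} = 8 - \left(- 23 C + r\right) = 8 - \left(r - 23 C\right) = 8 + \left(- r + 23 C\right) = 8 - r + 23 C$)
$X - \left(\left(q{\left(-85,-9 \right)} + t{\left(-12 + 65,74 \right)}\right) + f\right) = -29418 - \left(\left(-85 + \left(8 - 74 + 23 \left(-12 + 65\right)\right)\right) - 5832\right) = -29418 - \left(\left(-85 + \left(8 - 74 + 23 \cdot 53\right)\right) - 5832\right) = -29418 - \left(\left(-85 + \left(8 - 74 + 1219\right)\right) - 5832\right) = -29418 - \left(\left(-85 + 1153\right) - 5832\right) = -29418 - \left(1068 - 5832\right) = -29418 - -4764 = -29418 + 4764 = -24654$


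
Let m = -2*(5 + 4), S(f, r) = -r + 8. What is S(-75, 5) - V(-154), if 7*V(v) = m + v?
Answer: 193/7 ≈ 27.571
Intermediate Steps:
S(f, r) = 8 - r
m = -18 (m = -2*9 = -18)
V(v) = -18/7 + v/7 (V(v) = (-18 + v)/7 = -18/7 + v/7)
S(-75, 5) - V(-154) = (8 - 1*5) - (-18/7 + (1/7)*(-154)) = (8 - 5) - (-18/7 - 22) = 3 - 1*(-172/7) = 3 + 172/7 = 193/7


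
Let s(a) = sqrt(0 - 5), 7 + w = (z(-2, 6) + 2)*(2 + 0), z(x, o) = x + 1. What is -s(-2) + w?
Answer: -5 - I*sqrt(5) ≈ -5.0 - 2.2361*I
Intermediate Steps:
z(x, o) = 1 + x
w = -5 (w = -7 + ((1 - 2) + 2)*(2 + 0) = -7 + (-1 + 2)*2 = -7 + 1*2 = -7 + 2 = -5)
s(a) = I*sqrt(5) (s(a) = sqrt(-5) = I*sqrt(5))
-s(-2) + w = -I*sqrt(5) - 5 = -5 - I*sqrt(5)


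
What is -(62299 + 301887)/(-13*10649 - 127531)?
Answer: 182093/132984 ≈ 1.3693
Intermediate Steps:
-(62299 + 301887)/(-13*10649 - 127531) = -364186/(-138437 - 127531) = -364186/(-265968) = -364186*(-1)/265968 = -1*(-182093/132984) = 182093/132984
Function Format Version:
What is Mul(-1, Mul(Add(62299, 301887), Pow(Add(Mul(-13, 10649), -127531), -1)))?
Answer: Rational(182093, 132984) ≈ 1.3693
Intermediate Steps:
Mul(-1, Mul(Add(62299, 301887), Pow(Add(Mul(-13, 10649), -127531), -1))) = Mul(-1, Mul(364186, Pow(Add(-138437, -127531), -1))) = Mul(-1, Mul(364186, Pow(-265968, -1))) = Mul(-1, Mul(364186, Rational(-1, 265968))) = Mul(-1, Rational(-182093, 132984)) = Rational(182093, 132984)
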